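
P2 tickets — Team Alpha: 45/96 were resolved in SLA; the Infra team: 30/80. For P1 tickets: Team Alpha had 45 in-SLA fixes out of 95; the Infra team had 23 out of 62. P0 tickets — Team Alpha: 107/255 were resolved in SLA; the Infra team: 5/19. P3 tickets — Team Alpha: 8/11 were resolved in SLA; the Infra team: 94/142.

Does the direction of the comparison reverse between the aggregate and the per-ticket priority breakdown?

P2: Team Alpha 45/96 = 46.9%, the Infra team 30/80 = 37.5% → Team Alpha
P1: Team Alpha 45/95 = 47.4%, the Infra team 23/62 = 37.1% → Team Alpha
P0: Team Alpha 107/255 = 42.0%, the Infra team 5/19 = 26.3% → Team Alpha
P3: Team Alpha 8/11 = 72.7%, the Infra team 94/142 = 66.2% → Team Alpha
Overall: Team Alpha 205/457 = 44.9%, the Infra team 152/303 = 50.2% → the Infra team
Team Alpha wins each ticket group but the Infra team wins overall — the comparison reverses. Team Alpha's tickets skew toward P0, which has a lower base rate.

Yes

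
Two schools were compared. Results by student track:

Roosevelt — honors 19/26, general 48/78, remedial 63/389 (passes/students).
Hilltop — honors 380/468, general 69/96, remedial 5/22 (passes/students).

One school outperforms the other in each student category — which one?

Hilltop

Honors: Roosevelt 19/26 = 73.1%, Hilltop 380/468 = 81.2% → Hilltop
General: Roosevelt 48/78 = 61.5%, Hilltop 69/96 = 71.9% → Hilltop
Remedial: Roosevelt 63/389 = 16.2%, Hilltop 5/22 = 22.7% → Hilltop
Hilltop has the higher rate in all 3 groups.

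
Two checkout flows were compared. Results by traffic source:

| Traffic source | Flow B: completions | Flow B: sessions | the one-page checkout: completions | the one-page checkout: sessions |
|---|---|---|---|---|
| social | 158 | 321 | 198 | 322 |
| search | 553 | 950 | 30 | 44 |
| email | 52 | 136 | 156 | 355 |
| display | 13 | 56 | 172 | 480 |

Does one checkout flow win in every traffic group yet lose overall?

Social: Flow B 158/321 = 49.2%, the one-page checkout 198/322 = 61.5% → the one-page checkout
Search: Flow B 553/950 = 58.2%, the one-page checkout 30/44 = 68.2% → the one-page checkout
Email: Flow B 52/136 = 38.2%, the one-page checkout 156/355 = 43.9% → the one-page checkout
Display: Flow B 13/56 = 23.2%, the one-page checkout 172/480 = 35.8% → the one-page checkout
Overall: Flow B 776/1463 = 53.0%, the one-page checkout 556/1201 = 46.3% → Flow B
The one-page checkout wins each traffic group but Flow B wins overall — the comparison reverses. The one-page checkout's sessions skew toward display, which has a lower base rate.

Yes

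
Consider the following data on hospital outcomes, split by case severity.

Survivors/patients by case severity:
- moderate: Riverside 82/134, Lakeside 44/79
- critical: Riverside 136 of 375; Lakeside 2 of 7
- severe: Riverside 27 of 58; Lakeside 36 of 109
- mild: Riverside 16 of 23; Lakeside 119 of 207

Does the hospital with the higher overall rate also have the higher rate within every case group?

No

Moderate: Riverside 82/134 = 61.2%, Lakeside 44/79 = 55.7% → Riverside
Critical: Riverside 136/375 = 36.3%, Lakeside 2/7 = 28.6% → Riverside
Severe: Riverside 27/58 = 46.6%, Lakeside 36/109 = 33.0% → Riverside
Mild: Riverside 16/23 = 69.6%, Lakeside 119/207 = 57.5% → Riverside
Overall: Riverside 261/590 = 44.2%, Lakeside 201/402 = 50.0% → Lakeside
Riverside wins each case group but Lakeside wins overall — the comparison reverses. Riverside's patients skew toward critical, which has a lower base rate.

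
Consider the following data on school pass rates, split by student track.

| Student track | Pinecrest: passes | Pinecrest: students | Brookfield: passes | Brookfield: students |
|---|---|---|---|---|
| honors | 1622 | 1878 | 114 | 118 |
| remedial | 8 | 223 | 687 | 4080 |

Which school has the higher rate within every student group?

Brookfield

Honors: Pinecrest 1622/1878 = 86.4%, Brookfield 114/118 = 96.6% → Brookfield
Remedial: Pinecrest 8/223 = 3.6%, Brookfield 687/4080 = 16.8% → Brookfield
Brookfield has the higher rate in both groups.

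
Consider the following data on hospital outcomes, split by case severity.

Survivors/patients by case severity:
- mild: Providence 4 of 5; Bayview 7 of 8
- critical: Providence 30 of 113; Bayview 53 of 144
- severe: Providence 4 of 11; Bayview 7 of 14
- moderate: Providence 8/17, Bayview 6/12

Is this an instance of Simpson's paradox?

Mild: Providence 4/5 = 80.0%, Bayview 7/8 = 87.5% → Bayview
Critical: Providence 30/113 = 26.5%, Bayview 53/144 = 36.8% → Bayview
Severe: Providence 4/11 = 36.4%, Bayview 7/14 = 50.0% → Bayview
Moderate: Providence 8/17 = 47.1%, Bayview 6/12 = 50.0% → Bayview
Overall: Providence 46/146 = 31.5%, Bayview 73/178 = 41.0% → Bayview
Bayview wins overall and in every case group — no reversal.

No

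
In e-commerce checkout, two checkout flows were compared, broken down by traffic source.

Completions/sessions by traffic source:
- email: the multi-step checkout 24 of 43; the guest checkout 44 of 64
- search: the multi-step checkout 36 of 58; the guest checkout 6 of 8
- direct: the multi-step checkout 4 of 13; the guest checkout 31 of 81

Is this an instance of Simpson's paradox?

Yes

Email: the multi-step checkout 24/43 = 55.8%, the guest checkout 44/64 = 68.8% → the guest checkout
Search: the multi-step checkout 36/58 = 62.1%, the guest checkout 6/8 = 75.0% → the guest checkout
Direct: the multi-step checkout 4/13 = 30.8%, the guest checkout 31/81 = 38.3% → the guest checkout
Overall: the multi-step checkout 64/114 = 56.1%, the guest checkout 81/153 = 52.9% → the multi-step checkout
The guest checkout wins each traffic group but the multi-step checkout wins overall — the comparison reverses. The guest checkout's sessions skew toward direct, which has a lower base rate.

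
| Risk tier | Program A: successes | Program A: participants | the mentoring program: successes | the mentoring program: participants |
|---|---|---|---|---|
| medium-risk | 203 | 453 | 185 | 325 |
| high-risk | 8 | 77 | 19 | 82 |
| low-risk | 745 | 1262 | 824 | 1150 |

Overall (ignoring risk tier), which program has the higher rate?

Medium-risk: Program A 203/453 = 44.8%, the mentoring program 185/325 = 56.9% → the mentoring program
High-risk: Program A 8/77 = 10.4%, the mentoring program 19/82 = 23.2% → the mentoring program
Low-risk: Program A 745/1262 = 59.0%, the mentoring program 824/1150 = 71.7% → the mentoring program
Overall: Program A 956/1792 = 53.3%, the mentoring program 1028/1557 = 66.0% → the mentoring program

the mentoring program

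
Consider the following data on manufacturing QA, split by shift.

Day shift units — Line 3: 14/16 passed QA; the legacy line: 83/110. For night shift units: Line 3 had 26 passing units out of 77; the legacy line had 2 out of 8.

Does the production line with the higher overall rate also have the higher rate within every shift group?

No

Day shift: Line 3 14/16 = 87.5%, the legacy line 83/110 = 75.5% → Line 3
Night shift: Line 3 26/77 = 33.8%, the legacy line 2/8 = 25.0% → Line 3
Overall: Line 3 40/93 = 43.0%, the legacy line 85/118 = 72.0% → the legacy line
Line 3 wins each shift group but the legacy line wins overall — the comparison reverses. Line 3's units skew toward night shift, which has a lower base rate.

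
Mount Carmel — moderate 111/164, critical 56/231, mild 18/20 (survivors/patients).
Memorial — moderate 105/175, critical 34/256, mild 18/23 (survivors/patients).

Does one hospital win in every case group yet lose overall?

No

Moderate: Mount Carmel 111/164 = 67.7%, Memorial 105/175 = 60.0% → Mount Carmel
Critical: Mount Carmel 56/231 = 24.2%, Memorial 34/256 = 13.3% → Mount Carmel
Mild: Mount Carmel 18/20 = 90.0%, Memorial 18/23 = 78.3% → Mount Carmel
Overall: Mount Carmel 185/415 = 44.6%, Memorial 157/454 = 34.6% → Mount Carmel
Mount Carmel wins overall and in every case group — no reversal.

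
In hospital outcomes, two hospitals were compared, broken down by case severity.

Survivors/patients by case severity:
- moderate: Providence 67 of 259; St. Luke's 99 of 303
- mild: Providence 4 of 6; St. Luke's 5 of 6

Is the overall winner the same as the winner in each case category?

Yes

Moderate: Providence 67/259 = 25.9%, St. Luke's 99/303 = 32.7% → St. Luke's
Mild: Providence 4/6 = 66.7%, St. Luke's 5/6 = 83.3% → St. Luke's
Overall: Providence 71/265 = 26.8%, St. Luke's 104/309 = 33.7% → St. Luke's
St. Luke's wins overall and in every case group — no reversal.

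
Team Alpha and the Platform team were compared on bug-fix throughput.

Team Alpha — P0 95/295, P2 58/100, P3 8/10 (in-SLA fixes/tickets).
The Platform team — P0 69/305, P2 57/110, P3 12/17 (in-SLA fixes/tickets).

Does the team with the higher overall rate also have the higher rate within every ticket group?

Yes

P0: Team Alpha 95/295 = 32.2%, the Platform team 69/305 = 22.6% → Team Alpha
P2: Team Alpha 58/100 = 58.0%, the Platform team 57/110 = 51.8% → Team Alpha
P3: Team Alpha 8/10 = 80.0%, the Platform team 12/17 = 70.6% → Team Alpha
Overall: Team Alpha 161/405 = 39.8%, the Platform team 138/432 = 31.9% → Team Alpha
Team Alpha wins overall and in every ticket group — no reversal.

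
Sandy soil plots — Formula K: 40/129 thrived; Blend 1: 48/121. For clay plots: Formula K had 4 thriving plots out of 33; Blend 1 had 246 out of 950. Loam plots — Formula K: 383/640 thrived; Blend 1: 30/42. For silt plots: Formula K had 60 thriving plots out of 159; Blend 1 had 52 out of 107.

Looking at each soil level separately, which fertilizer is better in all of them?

Sandy soil: Formula K 40/129 = 31.0%, Blend 1 48/121 = 39.7% → Blend 1
Clay: Formula K 4/33 = 12.1%, Blend 1 246/950 = 25.9% → Blend 1
Loam: Formula K 383/640 = 59.8%, Blend 1 30/42 = 71.4% → Blend 1
Silt: Formula K 60/159 = 37.7%, Blend 1 52/107 = 48.6% → Blend 1
Blend 1 has the higher rate in all 4 groups.

Blend 1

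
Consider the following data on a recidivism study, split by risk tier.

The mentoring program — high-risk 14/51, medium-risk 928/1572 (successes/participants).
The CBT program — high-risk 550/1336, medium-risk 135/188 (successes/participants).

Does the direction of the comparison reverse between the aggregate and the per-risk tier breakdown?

Yes

High-risk: the mentoring program 14/51 = 27.5%, the CBT program 550/1336 = 41.2% → the CBT program
Medium-risk: the mentoring program 928/1572 = 59.0%, the CBT program 135/188 = 71.8% → the CBT program
Overall: the mentoring program 942/1623 = 58.0%, the CBT program 685/1524 = 44.9% → the mentoring program
The CBT program wins each risk group but the mentoring program wins overall — the comparison reverses. The CBT program's participants skew toward high-risk, which has a lower base rate.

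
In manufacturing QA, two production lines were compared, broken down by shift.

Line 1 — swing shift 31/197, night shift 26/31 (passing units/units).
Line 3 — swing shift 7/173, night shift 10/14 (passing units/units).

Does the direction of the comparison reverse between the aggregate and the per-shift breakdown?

No

Swing shift: Line 1 31/197 = 15.7%, Line 3 7/173 = 4.0% → Line 1
Night shift: Line 1 26/31 = 83.9%, Line 3 10/14 = 71.4% → Line 1
Overall: Line 1 57/228 = 25.0%, Line 3 17/187 = 9.1% → Line 1
Line 1 wins overall and in every shift group — no reversal.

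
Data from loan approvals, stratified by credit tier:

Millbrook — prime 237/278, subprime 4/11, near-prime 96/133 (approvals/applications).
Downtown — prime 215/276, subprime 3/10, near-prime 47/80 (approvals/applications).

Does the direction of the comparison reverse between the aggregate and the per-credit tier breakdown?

Prime: Millbrook 237/278 = 85.3%, Downtown 215/276 = 77.9% → Millbrook
Subprime: Millbrook 4/11 = 36.4%, Downtown 3/10 = 30.0% → Millbrook
Near-prime: Millbrook 96/133 = 72.2%, Downtown 47/80 = 58.8% → Millbrook
Overall: Millbrook 337/422 = 79.9%, Downtown 265/366 = 72.4% → Millbrook
Millbrook wins overall and in every credit group — no reversal.

No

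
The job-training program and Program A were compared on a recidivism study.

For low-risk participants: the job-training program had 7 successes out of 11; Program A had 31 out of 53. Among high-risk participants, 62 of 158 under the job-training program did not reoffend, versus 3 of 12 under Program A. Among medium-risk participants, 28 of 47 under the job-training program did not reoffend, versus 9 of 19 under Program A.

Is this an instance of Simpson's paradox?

Low-risk: the job-training program 7/11 = 63.6%, Program A 31/53 = 58.5% → the job-training program
High-risk: the job-training program 62/158 = 39.2%, Program A 3/12 = 25.0% → the job-training program
Medium-risk: the job-training program 28/47 = 59.6%, Program A 9/19 = 47.4% → the job-training program
Overall: the job-training program 97/216 = 44.9%, Program A 43/84 = 51.2% → Program A
The job-training program wins each risk group but Program A wins overall — the comparison reverses. The job-training program's participants skew toward high-risk, which has a lower base rate.

Yes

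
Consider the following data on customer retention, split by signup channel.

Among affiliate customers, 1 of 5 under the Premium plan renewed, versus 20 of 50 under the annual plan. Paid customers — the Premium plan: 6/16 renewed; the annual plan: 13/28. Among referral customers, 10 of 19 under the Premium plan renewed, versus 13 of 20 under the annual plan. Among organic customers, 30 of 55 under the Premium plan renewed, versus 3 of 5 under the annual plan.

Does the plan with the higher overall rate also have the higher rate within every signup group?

Affiliate: the Premium plan 1/5 = 20.0%, the annual plan 20/50 = 40.0% → the annual plan
Paid: the Premium plan 6/16 = 37.5%, the annual plan 13/28 = 46.4% → the annual plan
Referral: the Premium plan 10/19 = 52.6%, the annual plan 13/20 = 65.0% → the annual plan
Organic: the Premium plan 30/55 = 54.5%, the annual plan 3/5 = 60.0% → the annual plan
Overall: the Premium plan 47/95 = 49.5%, the annual plan 49/103 = 47.6% → the Premium plan
The annual plan wins each signup group but the Premium plan wins overall — the comparison reverses. The annual plan's customers skew toward affiliate, which has a lower base rate.

No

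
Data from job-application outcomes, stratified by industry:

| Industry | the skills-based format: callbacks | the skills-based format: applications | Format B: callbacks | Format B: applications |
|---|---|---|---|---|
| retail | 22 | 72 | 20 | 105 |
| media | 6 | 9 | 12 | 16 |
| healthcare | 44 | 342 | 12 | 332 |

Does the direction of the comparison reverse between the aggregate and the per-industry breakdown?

No

Retail: the skills-based format 22/72 = 30.6%, Format B 20/105 = 19.0% → the skills-based format
Media: the skills-based format 6/9 = 66.7%, Format B 12/16 = 75.0% → Format B
Healthcare: the skills-based format 44/342 = 12.9%, Format B 12/332 = 3.6% → the skills-based format
Overall: the skills-based format 72/423 = 17.0%, Format B 44/453 = 9.7% → the skills-based format
Neither sweeps: the skills-based format wins 2 of 3 groups, Format B wins 1. The skills-based format wins overall but not every group — no Simpson reversal.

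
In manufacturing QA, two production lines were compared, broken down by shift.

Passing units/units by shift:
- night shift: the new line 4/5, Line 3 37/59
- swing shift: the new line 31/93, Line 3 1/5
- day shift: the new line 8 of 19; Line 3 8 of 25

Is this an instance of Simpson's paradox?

Night shift: the new line 4/5 = 80.0%, Line 3 37/59 = 62.7% → the new line
Swing shift: the new line 31/93 = 33.3%, Line 3 1/5 = 20.0% → the new line
Day shift: the new line 8/19 = 42.1%, Line 3 8/25 = 32.0% → the new line
Overall: the new line 43/117 = 36.8%, Line 3 46/89 = 51.7% → Line 3
The new line wins each shift group but Line 3 wins overall — the comparison reverses. The new line's units skew toward swing shift, which has a lower base rate.

Yes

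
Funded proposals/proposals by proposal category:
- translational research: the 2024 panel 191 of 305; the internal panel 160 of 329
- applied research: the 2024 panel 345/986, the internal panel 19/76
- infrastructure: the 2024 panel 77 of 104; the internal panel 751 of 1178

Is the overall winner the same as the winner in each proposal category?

Translational research: the 2024 panel 191/305 = 62.6%, the internal panel 160/329 = 48.6% → the 2024 panel
Applied research: the 2024 panel 345/986 = 35.0%, the internal panel 19/76 = 25.0% → the 2024 panel
Infrastructure: the 2024 panel 77/104 = 74.0%, the internal panel 751/1178 = 63.8% → the 2024 panel
Overall: the 2024 panel 613/1395 = 43.9%, the internal panel 930/1583 = 58.7% → the internal panel
The 2024 panel wins each proposal group but the internal panel wins overall — the comparison reverses. The 2024 panel's proposals skew toward applied research, which has a lower base rate.

No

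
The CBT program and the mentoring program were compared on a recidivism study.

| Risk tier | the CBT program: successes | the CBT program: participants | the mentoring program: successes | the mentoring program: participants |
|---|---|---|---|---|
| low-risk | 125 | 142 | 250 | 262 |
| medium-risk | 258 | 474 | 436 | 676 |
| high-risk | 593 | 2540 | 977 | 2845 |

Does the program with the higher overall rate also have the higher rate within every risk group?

Low-risk: the CBT program 125/142 = 88.0%, the mentoring program 250/262 = 95.4% → the mentoring program
Medium-risk: the CBT program 258/474 = 54.4%, the mentoring program 436/676 = 64.5% → the mentoring program
High-risk: the CBT program 593/2540 = 23.3%, the mentoring program 977/2845 = 34.3% → the mentoring program
Overall: the CBT program 976/3156 = 30.9%, the mentoring program 1663/3783 = 44.0% → the mentoring program
The mentoring program wins overall and in every risk group — no reversal.

Yes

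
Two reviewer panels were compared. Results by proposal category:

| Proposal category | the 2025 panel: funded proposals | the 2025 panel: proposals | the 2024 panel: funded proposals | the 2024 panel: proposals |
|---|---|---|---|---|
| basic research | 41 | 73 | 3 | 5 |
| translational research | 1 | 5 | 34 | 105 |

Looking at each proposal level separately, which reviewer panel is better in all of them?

the 2024 panel

Basic research: the 2025 panel 41/73 = 56.2%, the 2024 panel 3/5 = 60.0% → the 2024 panel
Translational research: the 2025 panel 1/5 = 20.0%, the 2024 panel 34/105 = 32.4% → the 2024 panel
The 2024 panel has the higher rate in both groups.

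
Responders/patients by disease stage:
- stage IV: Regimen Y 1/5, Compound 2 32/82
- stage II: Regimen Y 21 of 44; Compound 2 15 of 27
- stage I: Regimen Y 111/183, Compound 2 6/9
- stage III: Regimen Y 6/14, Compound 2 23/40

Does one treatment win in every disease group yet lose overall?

Yes

Stage IV: Regimen Y 1/5 = 20.0%, Compound 2 32/82 = 39.0% → Compound 2
Stage II: Regimen Y 21/44 = 47.7%, Compound 2 15/27 = 55.6% → Compound 2
Stage I: Regimen Y 111/183 = 60.7%, Compound 2 6/9 = 66.7% → Compound 2
Stage III: Regimen Y 6/14 = 42.9%, Compound 2 23/40 = 57.5% → Compound 2
Overall: Regimen Y 139/246 = 56.5%, Compound 2 76/158 = 48.1% → Regimen Y
Compound 2 wins each disease group but Regimen Y wins overall — the comparison reverses. Compound 2's patients skew toward stage IV, which has a lower base rate.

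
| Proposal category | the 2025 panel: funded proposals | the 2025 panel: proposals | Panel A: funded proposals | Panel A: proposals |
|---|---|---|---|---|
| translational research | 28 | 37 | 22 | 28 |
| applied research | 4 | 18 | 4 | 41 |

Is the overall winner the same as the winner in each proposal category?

Translational research: the 2025 panel 28/37 = 75.7%, Panel A 22/28 = 78.6% → Panel A
Applied research: the 2025 panel 4/18 = 22.2%, Panel A 4/41 = 9.8% → the 2025 panel
Overall: the 2025 panel 32/55 = 58.2%, Panel A 26/69 = 37.7% → the 2025 panel
Neither sweeps: the 2025 panel wins 1 of 2 groups, Panel A wins 1. The 2025 panel wins overall but not every group — no Simpson reversal.

No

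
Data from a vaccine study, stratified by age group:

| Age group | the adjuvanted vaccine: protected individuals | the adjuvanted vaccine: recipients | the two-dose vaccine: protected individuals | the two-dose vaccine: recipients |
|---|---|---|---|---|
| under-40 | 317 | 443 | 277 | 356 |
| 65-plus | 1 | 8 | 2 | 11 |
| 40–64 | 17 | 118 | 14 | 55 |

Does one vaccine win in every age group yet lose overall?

No

Under-40: the adjuvanted vaccine 317/443 = 71.6%, the two-dose vaccine 277/356 = 77.8% → the two-dose vaccine
65-plus: the adjuvanted vaccine 1/8 = 12.5%, the two-dose vaccine 2/11 = 18.2% → the two-dose vaccine
40–64: the adjuvanted vaccine 17/118 = 14.4%, the two-dose vaccine 14/55 = 25.5% → the two-dose vaccine
Overall: the adjuvanted vaccine 335/569 = 58.9%, the two-dose vaccine 293/422 = 69.4% → the two-dose vaccine
The two-dose vaccine wins overall and in every age group — no reversal.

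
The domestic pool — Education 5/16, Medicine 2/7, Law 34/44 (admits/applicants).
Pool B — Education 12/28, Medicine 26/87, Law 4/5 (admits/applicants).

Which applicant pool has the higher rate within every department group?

Education: the domestic pool 5/16 = 31.2%, Pool B 12/28 = 42.9% → Pool B
Medicine: the domestic pool 2/7 = 28.6%, Pool B 26/87 = 29.9% → Pool B
Law: the domestic pool 34/44 = 77.3%, Pool B 4/5 = 80.0% → Pool B
Pool B has the higher rate in all 3 groups.

Pool B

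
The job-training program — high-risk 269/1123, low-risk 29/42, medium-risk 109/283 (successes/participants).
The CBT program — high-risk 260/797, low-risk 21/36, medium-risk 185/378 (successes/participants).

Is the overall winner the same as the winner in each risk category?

No

High-risk: the job-training program 269/1123 = 24.0%, the CBT program 260/797 = 32.6% → the CBT program
Low-risk: the job-training program 29/42 = 69.0%, the CBT program 21/36 = 58.3% → the job-training program
Medium-risk: the job-training program 109/283 = 38.5%, the CBT program 185/378 = 48.9% → the CBT program
Overall: the job-training program 407/1448 = 28.1%, the CBT program 466/1211 = 38.5% → the CBT program
Neither sweeps: the job-training program wins 1 of 3 groups, the CBT program wins 2. The CBT program wins overall but not every group — no Simpson reversal.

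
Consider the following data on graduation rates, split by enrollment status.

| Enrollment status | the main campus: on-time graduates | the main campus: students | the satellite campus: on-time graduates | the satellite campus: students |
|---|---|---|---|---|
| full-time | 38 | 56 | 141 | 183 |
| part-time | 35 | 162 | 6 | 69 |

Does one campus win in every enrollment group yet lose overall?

Full-time: the main campus 38/56 = 67.9%, the satellite campus 141/183 = 77.0% → the satellite campus
Part-time: the main campus 35/162 = 21.6%, the satellite campus 6/69 = 8.7% → the main campus
Overall: the main campus 73/218 = 33.5%, the satellite campus 147/252 = 58.3% → the satellite campus
Neither sweeps: the main campus wins 1 of 2 groups, the satellite campus wins 1. The satellite campus wins overall but not every group — no Simpson reversal.

No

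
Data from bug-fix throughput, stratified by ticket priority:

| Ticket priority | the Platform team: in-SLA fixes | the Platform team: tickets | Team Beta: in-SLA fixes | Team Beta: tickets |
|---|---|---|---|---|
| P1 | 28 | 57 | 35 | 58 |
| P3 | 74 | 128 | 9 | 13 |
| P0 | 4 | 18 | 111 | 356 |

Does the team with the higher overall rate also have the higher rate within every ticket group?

P1: the Platform team 28/57 = 49.1%, Team Beta 35/58 = 60.3% → Team Beta
P3: the Platform team 74/128 = 57.8%, Team Beta 9/13 = 69.2% → Team Beta
P0: the Platform team 4/18 = 22.2%, Team Beta 111/356 = 31.2% → Team Beta
Overall: the Platform team 106/203 = 52.2%, Team Beta 155/427 = 36.3% → the Platform team
Team Beta wins each ticket group but the Platform team wins overall — the comparison reverses. Team Beta's tickets skew toward P0, which has a lower base rate.

No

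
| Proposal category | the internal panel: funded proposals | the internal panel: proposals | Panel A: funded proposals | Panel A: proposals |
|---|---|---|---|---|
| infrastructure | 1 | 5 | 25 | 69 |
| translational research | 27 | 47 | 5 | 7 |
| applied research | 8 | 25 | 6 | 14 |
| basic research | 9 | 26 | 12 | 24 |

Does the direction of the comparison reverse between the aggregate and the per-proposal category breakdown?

Infrastructure: the internal panel 1/5 = 20.0%, Panel A 25/69 = 36.2% → Panel A
Translational research: the internal panel 27/47 = 57.4%, Panel A 5/7 = 71.4% → Panel A
Applied research: the internal panel 8/25 = 32.0%, Panel A 6/14 = 42.9% → Panel A
Basic research: the internal panel 9/26 = 34.6%, Panel A 12/24 = 50.0% → Panel A
Overall: the internal panel 45/103 = 43.7%, Panel A 48/114 = 42.1% → the internal panel
Panel A wins each proposal group but the internal panel wins overall — the comparison reverses. Panel A's proposals skew toward infrastructure, which has a lower base rate.

Yes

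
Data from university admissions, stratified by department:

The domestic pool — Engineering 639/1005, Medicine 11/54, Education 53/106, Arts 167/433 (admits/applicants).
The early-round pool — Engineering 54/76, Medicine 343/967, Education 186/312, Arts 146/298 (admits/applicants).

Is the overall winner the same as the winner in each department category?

No

Engineering: the domestic pool 639/1005 = 63.6%, the early-round pool 54/76 = 71.1% → the early-round pool
Medicine: the domestic pool 11/54 = 20.4%, the early-round pool 343/967 = 35.5% → the early-round pool
Education: the domestic pool 53/106 = 50.0%, the early-round pool 186/312 = 59.6% → the early-round pool
Arts: the domestic pool 167/433 = 38.6%, the early-round pool 146/298 = 49.0% → the early-round pool
Overall: the domestic pool 870/1598 = 54.4%, the early-round pool 729/1653 = 44.1% → the domestic pool
The early-round pool wins each department group but the domestic pool wins overall — the comparison reverses. The early-round pool's applicants skew toward Medicine, which has a lower base rate.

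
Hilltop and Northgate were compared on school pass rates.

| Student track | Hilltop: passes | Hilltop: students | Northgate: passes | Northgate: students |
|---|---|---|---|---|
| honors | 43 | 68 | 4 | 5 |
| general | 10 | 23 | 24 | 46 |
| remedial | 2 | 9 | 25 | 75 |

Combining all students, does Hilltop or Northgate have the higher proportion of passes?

Honors: Hilltop 43/68 = 63.2%, Northgate 4/5 = 80.0% → Northgate
General: Hilltop 10/23 = 43.5%, Northgate 24/46 = 52.2% → Northgate
Remedial: Hilltop 2/9 = 22.2%, Northgate 25/75 = 33.3% → Northgate
Overall: Hilltop 55/100 = 55.0%, Northgate 53/126 = 42.1% → Hilltop
(Northgate wins every student group but Hilltop wins overall — Northgate's students skew toward the low-rate remedial group.)

Hilltop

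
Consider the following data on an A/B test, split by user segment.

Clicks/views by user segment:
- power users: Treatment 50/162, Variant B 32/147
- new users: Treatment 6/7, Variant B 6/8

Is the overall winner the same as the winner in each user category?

Power users: Treatment 50/162 = 30.9%, Variant B 32/147 = 21.8% → Treatment
New users: Treatment 6/7 = 85.7%, Variant B 6/8 = 75.0% → Treatment
Overall: Treatment 56/169 = 33.1%, Variant B 38/155 = 24.5% → Treatment
Treatment wins overall and in every user group — no reversal.

Yes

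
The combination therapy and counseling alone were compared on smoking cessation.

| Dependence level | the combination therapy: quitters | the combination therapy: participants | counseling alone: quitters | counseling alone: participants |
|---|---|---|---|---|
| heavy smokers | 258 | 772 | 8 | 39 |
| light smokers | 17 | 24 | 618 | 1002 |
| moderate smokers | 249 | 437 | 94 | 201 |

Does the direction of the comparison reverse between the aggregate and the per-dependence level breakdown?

Yes

Heavy smokers: the combination therapy 258/772 = 33.4%, counseling alone 8/39 = 20.5% → the combination therapy
Light smokers: the combination therapy 17/24 = 70.8%, counseling alone 618/1002 = 61.7% → the combination therapy
Moderate smokers: the combination therapy 249/437 = 57.0%, counseling alone 94/201 = 46.8% → the combination therapy
Overall: the combination therapy 524/1233 = 42.5%, counseling alone 720/1242 = 58.0% → counseling alone
The combination therapy wins each dependence group but counseling alone wins overall — the comparison reverses. The combination therapy's participants skew toward heavy smokers, which has a lower base rate.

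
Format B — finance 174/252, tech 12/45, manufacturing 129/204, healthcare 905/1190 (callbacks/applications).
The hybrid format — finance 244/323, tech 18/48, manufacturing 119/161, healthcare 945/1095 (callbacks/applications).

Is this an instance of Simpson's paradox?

No

Finance: Format B 174/252 = 69.0%, the hybrid format 244/323 = 75.5% → the hybrid format
Tech: Format B 12/45 = 26.7%, the hybrid format 18/48 = 37.5% → the hybrid format
Manufacturing: Format B 129/204 = 63.2%, the hybrid format 119/161 = 73.9% → the hybrid format
Healthcare: Format B 905/1190 = 76.1%, the hybrid format 945/1095 = 86.3% → the hybrid format
Overall: Format B 1220/1691 = 72.1%, the hybrid format 1326/1627 = 81.5% → the hybrid format
The hybrid format wins overall and in every industry group — no reversal.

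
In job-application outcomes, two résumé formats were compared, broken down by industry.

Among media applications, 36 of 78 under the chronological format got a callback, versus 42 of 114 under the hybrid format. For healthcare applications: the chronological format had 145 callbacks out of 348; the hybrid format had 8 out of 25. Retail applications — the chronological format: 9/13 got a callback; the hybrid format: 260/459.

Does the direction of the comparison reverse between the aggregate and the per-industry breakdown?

Media: the chronological format 36/78 = 46.2%, the hybrid format 42/114 = 36.8% → the chronological format
Healthcare: the chronological format 145/348 = 41.7%, the hybrid format 8/25 = 32.0% → the chronological format
Retail: the chronological format 9/13 = 69.2%, the hybrid format 260/459 = 56.6% → the chronological format
Overall: the chronological format 190/439 = 43.3%, the hybrid format 310/598 = 51.8% → the hybrid format
The chronological format wins each industry group but the hybrid format wins overall — the comparison reverses. The chronological format's applications skew toward healthcare, which has a lower base rate.

Yes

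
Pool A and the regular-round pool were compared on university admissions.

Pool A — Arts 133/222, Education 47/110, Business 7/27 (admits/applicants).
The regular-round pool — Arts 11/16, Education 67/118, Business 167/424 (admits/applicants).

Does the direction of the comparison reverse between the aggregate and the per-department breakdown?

Yes

Arts: Pool A 133/222 = 59.9%, the regular-round pool 11/16 = 68.8% → the regular-round pool
Education: Pool A 47/110 = 42.7%, the regular-round pool 67/118 = 56.8% → the regular-round pool
Business: Pool A 7/27 = 25.9%, the regular-round pool 167/424 = 39.4% → the regular-round pool
Overall: Pool A 187/359 = 52.1%, the regular-round pool 245/558 = 43.9% → Pool A
The regular-round pool wins each department group but Pool A wins overall — the comparison reverses. The regular-round pool's applicants skew toward Business, which has a lower base rate.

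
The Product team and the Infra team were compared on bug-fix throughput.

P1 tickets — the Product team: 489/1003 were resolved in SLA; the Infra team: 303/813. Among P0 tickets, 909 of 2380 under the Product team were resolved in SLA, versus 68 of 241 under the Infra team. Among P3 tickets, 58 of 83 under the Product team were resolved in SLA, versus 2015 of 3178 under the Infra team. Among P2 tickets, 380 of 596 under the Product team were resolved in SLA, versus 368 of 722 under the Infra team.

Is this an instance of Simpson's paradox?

P1: the Product team 489/1003 = 48.8%, the Infra team 303/813 = 37.3% → the Product team
P0: the Product team 909/2380 = 38.2%, the Infra team 68/241 = 28.2% → the Product team
P3: the Product team 58/83 = 69.9%, the Infra team 2015/3178 = 63.4% → the Product team
P2: the Product team 380/596 = 63.8%, the Infra team 368/722 = 51.0% → the Product team
Overall: the Product team 1836/4062 = 45.2%, the Infra team 2754/4954 = 55.6% → the Infra team
The Product team wins each ticket group but the Infra team wins overall — the comparison reverses. The Product team's tickets skew toward P0, which has a lower base rate.

Yes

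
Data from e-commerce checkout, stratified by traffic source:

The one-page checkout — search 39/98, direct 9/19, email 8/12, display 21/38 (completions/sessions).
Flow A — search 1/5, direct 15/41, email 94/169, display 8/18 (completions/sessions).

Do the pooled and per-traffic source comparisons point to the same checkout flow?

No

Search: the one-page checkout 39/98 = 39.8%, Flow A 1/5 = 20.0% → the one-page checkout
Direct: the one-page checkout 9/19 = 47.4%, Flow A 15/41 = 36.6% → the one-page checkout
Email: the one-page checkout 8/12 = 66.7%, Flow A 94/169 = 55.6% → the one-page checkout
Display: the one-page checkout 21/38 = 55.3%, Flow A 8/18 = 44.4% → the one-page checkout
Overall: the one-page checkout 77/167 = 46.1%, Flow A 118/233 = 50.6% → Flow A
The one-page checkout wins each traffic group but Flow A wins overall — the comparison reverses. The one-page checkout's sessions skew toward search, which has a lower base rate.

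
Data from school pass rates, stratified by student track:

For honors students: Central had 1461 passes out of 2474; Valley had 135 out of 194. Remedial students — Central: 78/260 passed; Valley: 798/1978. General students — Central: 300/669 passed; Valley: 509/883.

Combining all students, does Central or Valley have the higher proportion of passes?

Honors: Central 1461/2474 = 59.1%, Valley 135/194 = 69.6% → Valley
Remedial: Central 78/260 = 30.0%, Valley 798/1978 = 40.3% → Valley
General: Central 300/669 = 44.8%, Valley 509/883 = 57.6% → Valley
Overall: Central 1839/3403 = 54.0%, Valley 1442/3055 = 47.2% → Central
(Valley wins every student group but Central wins overall — Valley's students skew toward the low-rate remedial group.)

Central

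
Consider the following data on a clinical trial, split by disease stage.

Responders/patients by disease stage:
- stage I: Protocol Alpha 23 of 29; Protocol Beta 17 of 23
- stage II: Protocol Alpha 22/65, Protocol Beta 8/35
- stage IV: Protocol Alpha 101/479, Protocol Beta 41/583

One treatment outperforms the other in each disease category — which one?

Stage I: Protocol Alpha 23/29 = 79.3%, Protocol Beta 17/23 = 73.9% → Protocol Alpha
Stage II: Protocol Alpha 22/65 = 33.8%, Protocol Beta 8/35 = 22.9% → Protocol Alpha
Stage IV: Protocol Alpha 101/479 = 21.1%, Protocol Beta 41/583 = 7.0% → Protocol Alpha
Protocol Alpha has the higher rate in all 3 groups.

Protocol Alpha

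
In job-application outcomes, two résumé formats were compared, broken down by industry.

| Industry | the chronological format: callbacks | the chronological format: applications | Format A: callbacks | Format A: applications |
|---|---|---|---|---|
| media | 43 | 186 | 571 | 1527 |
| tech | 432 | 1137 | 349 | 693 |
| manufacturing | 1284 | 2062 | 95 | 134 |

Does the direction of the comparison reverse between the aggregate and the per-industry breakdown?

Media: the chronological format 43/186 = 23.1%, Format A 571/1527 = 37.4% → Format A
Tech: the chronological format 432/1137 = 38.0%, Format A 349/693 = 50.4% → Format A
Manufacturing: the chronological format 1284/2062 = 62.3%, Format A 95/134 = 70.9% → Format A
Overall: the chronological format 1759/3385 = 52.0%, Format A 1015/2354 = 43.1% → the chronological format
Format A wins each industry group but the chronological format wins overall — the comparison reverses. Format A's applications skew toward media, which has a lower base rate.

Yes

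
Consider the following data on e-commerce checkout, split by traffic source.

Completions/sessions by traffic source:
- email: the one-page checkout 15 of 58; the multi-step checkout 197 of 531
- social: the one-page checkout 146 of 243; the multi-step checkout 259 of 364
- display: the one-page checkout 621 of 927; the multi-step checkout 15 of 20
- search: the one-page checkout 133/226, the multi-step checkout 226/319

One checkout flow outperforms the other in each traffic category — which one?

Email: the one-page checkout 15/58 = 25.9%, the multi-step checkout 197/531 = 37.1% → the multi-step checkout
Social: the one-page checkout 146/243 = 60.1%, the multi-step checkout 259/364 = 71.2% → the multi-step checkout
Display: the one-page checkout 621/927 = 67.0%, the multi-step checkout 15/20 = 75.0% → the multi-step checkout
Search: the one-page checkout 133/226 = 58.8%, the multi-step checkout 226/319 = 70.8% → the multi-step checkout
The multi-step checkout has the higher rate in all 4 groups.

the multi-step checkout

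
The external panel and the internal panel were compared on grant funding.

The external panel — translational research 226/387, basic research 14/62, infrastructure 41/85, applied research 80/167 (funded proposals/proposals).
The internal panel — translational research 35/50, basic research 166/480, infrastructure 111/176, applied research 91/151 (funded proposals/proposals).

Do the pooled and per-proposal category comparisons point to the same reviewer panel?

No

Translational research: the external panel 226/387 = 58.4%, the internal panel 35/50 = 70.0% → the internal panel
Basic research: the external panel 14/62 = 22.6%, the internal panel 166/480 = 34.6% → the internal panel
Infrastructure: the external panel 41/85 = 48.2%, the internal panel 111/176 = 63.1% → the internal panel
Applied research: the external panel 80/167 = 47.9%, the internal panel 91/151 = 60.3% → the internal panel
Overall: the external panel 361/701 = 51.5%, the internal panel 403/857 = 47.0% → the external panel
The internal panel wins each proposal group but the external panel wins overall — the comparison reverses. The internal panel's proposals skew toward basic research, which has a lower base rate.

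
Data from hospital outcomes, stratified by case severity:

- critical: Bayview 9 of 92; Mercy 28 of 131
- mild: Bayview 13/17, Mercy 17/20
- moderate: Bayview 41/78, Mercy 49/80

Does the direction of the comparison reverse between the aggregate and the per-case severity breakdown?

Critical: Bayview 9/92 = 9.8%, Mercy 28/131 = 21.4% → Mercy
Mild: Bayview 13/17 = 76.5%, Mercy 17/20 = 85.0% → Mercy
Moderate: Bayview 41/78 = 52.6%, Mercy 49/80 = 61.2% → Mercy
Overall: Bayview 63/187 = 33.7%, Mercy 94/231 = 40.7% → Mercy
Mercy wins overall and in every case group — no reversal.

No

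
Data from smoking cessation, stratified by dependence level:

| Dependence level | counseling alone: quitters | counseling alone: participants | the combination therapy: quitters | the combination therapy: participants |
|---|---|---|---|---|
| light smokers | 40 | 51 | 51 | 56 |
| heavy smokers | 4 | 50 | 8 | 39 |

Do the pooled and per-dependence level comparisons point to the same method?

Yes

Light smokers: counseling alone 40/51 = 78.4%, the combination therapy 51/56 = 91.1% → the combination therapy
Heavy smokers: counseling alone 4/50 = 8.0%, the combination therapy 8/39 = 20.5% → the combination therapy
Overall: counseling alone 44/101 = 43.6%, the combination therapy 59/95 = 62.1% → the combination therapy
The combination therapy wins overall and in every dependence group — no reversal.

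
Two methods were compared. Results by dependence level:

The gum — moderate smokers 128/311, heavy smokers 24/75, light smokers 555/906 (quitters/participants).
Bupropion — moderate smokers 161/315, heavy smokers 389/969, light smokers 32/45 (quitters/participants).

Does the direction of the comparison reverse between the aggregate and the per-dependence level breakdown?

Yes

Moderate smokers: the gum 128/311 = 41.2%, bupropion 161/315 = 51.1% → bupropion
Heavy smokers: the gum 24/75 = 32.0%, bupropion 389/969 = 40.1% → bupropion
Light smokers: the gum 555/906 = 61.3%, bupropion 32/45 = 71.1% → bupropion
Overall: the gum 707/1292 = 54.7%, bupropion 582/1329 = 43.8% → the gum
Bupropion wins each dependence group but the gum wins overall — the comparison reverses. Bupropion's participants skew toward heavy smokers, which has a lower base rate.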